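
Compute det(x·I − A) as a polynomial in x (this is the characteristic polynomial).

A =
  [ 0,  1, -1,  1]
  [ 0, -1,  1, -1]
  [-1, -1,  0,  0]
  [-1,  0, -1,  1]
x^4

Expanding det(x·I − A) (e.g. by cofactor expansion or by noting that A is similar to its Jordan form J, which has the same characteristic polynomial as A) gives
  χ_A(x) = x^4
which factors as x^4. The eigenvalues (with algebraic multiplicities) are λ = 0 with multiplicity 4.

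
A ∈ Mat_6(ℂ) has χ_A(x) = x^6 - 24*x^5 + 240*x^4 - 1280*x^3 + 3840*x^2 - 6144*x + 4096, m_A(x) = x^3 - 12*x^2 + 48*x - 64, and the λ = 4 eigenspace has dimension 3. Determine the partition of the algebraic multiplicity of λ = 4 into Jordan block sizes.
Block sizes for λ = 4: [3, 2, 1]

Step 1 — from the characteristic polynomial, algebraic multiplicity of λ = 4 is 6. From dim ker(A − (4)·I) = 3, there are exactly 3 Jordan blocks for λ = 4.
Step 2 — from the minimal polynomial, the factor (x − 4)^3 tells us the largest block for λ = 4 has size 3.
Step 3 — with total size 6, 3 blocks, and largest block 3, the block sizes (in nonincreasing order) are [3, 2, 1].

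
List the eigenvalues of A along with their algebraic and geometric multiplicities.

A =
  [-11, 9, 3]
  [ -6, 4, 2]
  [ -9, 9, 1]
λ = -2: alg = 3, geom = 2

Step 1 — factor the characteristic polynomial to read off the algebraic multiplicities:
  χ_A(x) = (x + 2)^3

Step 2 — compute geometric multiplicities via the rank-nullity identity g(λ) = n − rank(A − λI):
  rank(A − (-2)·I) = 1, so dim ker(A − (-2)·I) = n − 1 = 2

Summary:
  λ = -2: algebraic multiplicity = 3, geometric multiplicity = 2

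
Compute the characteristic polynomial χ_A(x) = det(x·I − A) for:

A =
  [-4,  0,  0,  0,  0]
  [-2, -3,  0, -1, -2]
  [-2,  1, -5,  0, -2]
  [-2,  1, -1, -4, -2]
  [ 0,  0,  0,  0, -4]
x^5 + 20*x^4 + 160*x^3 + 640*x^2 + 1280*x + 1024

Expanding det(x·I − A) (e.g. by cofactor expansion or by noting that A is similar to its Jordan form J, which has the same characteristic polynomial as A) gives
  χ_A(x) = x^5 + 20*x^4 + 160*x^3 + 640*x^2 + 1280*x + 1024
which factors as (x + 4)^5. The eigenvalues (with algebraic multiplicities) are λ = -4 with multiplicity 5.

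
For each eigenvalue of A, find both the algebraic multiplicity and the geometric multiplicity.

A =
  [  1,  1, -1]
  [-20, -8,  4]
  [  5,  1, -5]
λ = -4: alg = 3, geom = 2

Step 1 — factor the characteristic polynomial to read off the algebraic multiplicities:
  χ_A(x) = (x + 4)^3

Step 2 — compute geometric multiplicities via the rank-nullity identity g(λ) = n − rank(A − λI):
  rank(A − (-4)·I) = 1, so dim ker(A − (-4)·I) = n − 1 = 2

Summary:
  λ = -4: algebraic multiplicity = 3, geometric multiplicity = 2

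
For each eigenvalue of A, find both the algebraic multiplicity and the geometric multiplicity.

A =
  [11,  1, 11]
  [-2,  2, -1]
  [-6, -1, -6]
λ = 1: alg = 2, geom = 1; λ = 5: alg = 1, geom = 1

Step 1 — factor the characteristic polynomial to read off the algebraic multiplicities:
  χ_A(x) = (x - 5)*(x - 1)^2

Step 2 — compute geometric multiplicities via the rank-nullity identity g(λ) = n − rank(A − λI):
  rank(A − (1)·I) = 2, so dim ker(A − (1)·I) = n − 2 = 1
  rank(A − (5)·I) = 2, so dim ker(A − (5)·I) = n − 2 = 1

Summary:
  λ = 1: algebraic multiplicity = 2, geometric multiplicity = 1
  λ = 5: algebraic multiplicity = 1, geometric multiplicity = 1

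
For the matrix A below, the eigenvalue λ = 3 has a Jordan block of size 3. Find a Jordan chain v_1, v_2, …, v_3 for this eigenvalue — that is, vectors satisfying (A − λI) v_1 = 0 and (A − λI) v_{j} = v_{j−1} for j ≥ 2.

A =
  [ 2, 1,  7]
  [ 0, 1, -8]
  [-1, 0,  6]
A Jordan chain for λ = 3 of length 3:
v_1 = (-6, 8, -2)ᵀ
v_2 = (-1, 0, -1)ᵀ
v_3 = (1, 0, 0)ᵀ

Let N = A − (3)·I. We want v_3 with N^3 v_3 = 0 but N^2 v_3 ≠ 0; then v_{j-1} := N · v_j for j = 3, …, 2.

Pick v_3 = (1, 0, 0)ᵀ.
Then v_2 = N · v_3 = (-1, 0, -1)ᵀ.
Then v_1 = N · v_2 = (-6, 8, -2)ᵀ.

Sanity check: (A − (3)·I) v_1 = (0, 0, 0)ᵀ = 0. ✓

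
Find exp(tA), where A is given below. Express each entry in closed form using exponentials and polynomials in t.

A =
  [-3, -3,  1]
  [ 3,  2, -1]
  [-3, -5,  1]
e^{tA} =
  [-3*t^2/2 - 3*t + 1, -t^2 - 3*t, t^2/2 + t]
  [3*t, 2*t + 1, -t]
  [-9*t^2/2 - 3*t, -3*t^2 - 5*t, 3*t^2/2 + t + 1]

Strategy: write A = P · J · P⁻¹ where J is a Jordan canonical form, so e^{tA} = P · e^{tJ} · P⁻¹, and e^{tJ} can be computed block-by-block.

A has Jordan form
J =
  [0, 1, 0]
  [0, 0, 1]
  [0, 0, 0]
(up to reordering of blocks).

Per-block formulas:
  For a 3×3 Jordan block J_3(0): exp(t · J_3(0)) = e^(0t)·(I + t·N + (t^2/2)·N^2), where N is the 3×3 nilpotent shift.

After assembling e^{tJ} and conjugating by P, we get:

e^{tA} =
  [-3*t^2/2 - 3*t + 1, -t^2 - 3*t, t^2/2 + t]
  [3*t, 2*t + 1, -t]
  [-9*t^2/2 - 3*t, -3*t^2 - 5*t, 3*t^2/2 + t + 1]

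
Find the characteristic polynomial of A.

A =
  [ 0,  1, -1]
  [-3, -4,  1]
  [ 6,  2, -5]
x^3 + 9*x^2 + 27*x + 27

Expanding det(x·I − A) (e.g. by cofactor expansion or by noting that A is similar to its Jordan form J, which has the same characteristic polynomial as A) gives
  χ_A(x) = x^3 + 9*x^2 + 27*x + 27
which factors as (x + 3)^3. The eigenvalues (with algebraic multiplicities) are λ = -3 with multiplicity 3.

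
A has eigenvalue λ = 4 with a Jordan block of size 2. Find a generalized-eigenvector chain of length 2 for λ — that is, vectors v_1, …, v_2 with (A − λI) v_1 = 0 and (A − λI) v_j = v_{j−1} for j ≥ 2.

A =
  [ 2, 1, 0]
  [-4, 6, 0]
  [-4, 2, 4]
A Jordan chain for λ = 4 of length 2:
v_1 = (-2, -4, -4)ᵀ
v_2 = (1, 0, 0)ᵀ

Let N = A − (4)·I. We want v_2 with N^2 v_2 = 0 but N^1 v_2 ≠ 0; then v_{j-1} := N · v_j for j = 2, …, 2.

Pick v_2 = (1, 0, 0)ᵀ.
Then v_1 = N · v_2 = (-2, -4, -4)ᵀ.

Sanity check: (A − (4)·I) v_1 = (0, 0, 0)ᵀ = 0. ✓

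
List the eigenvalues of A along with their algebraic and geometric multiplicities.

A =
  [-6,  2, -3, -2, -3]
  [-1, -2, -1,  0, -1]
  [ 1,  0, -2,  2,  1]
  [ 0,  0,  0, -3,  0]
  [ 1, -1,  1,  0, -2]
λ = -3: alg = 5, geom = 3

Step 1 — factor the characteristic polynomial to read off the algebraic multiplicities:
  χ_A(x) = (x + 3)^5

Step 2 — compute geometric multiplicities via the rank-nullity identity g(λ) = n − rank(A − λI):
  rank(A − (-3)·I) = 2, so dim ker(A − (-3)·I) = n − 2 = 3

Summary:
  λ = -3: algebraic multiplicity = 5, geometric multiplicity = 3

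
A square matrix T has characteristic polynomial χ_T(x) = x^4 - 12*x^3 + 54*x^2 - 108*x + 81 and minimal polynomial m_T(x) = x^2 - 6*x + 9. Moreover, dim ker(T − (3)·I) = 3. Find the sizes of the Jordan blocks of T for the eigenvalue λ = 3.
Block sizes for λ = 3: [2, 1, 1]

Step 1 — from the characteristic polynomial, algebraic multiplicity of λ = 3 is 4. From dim ker(T − (3)·I) = 3, there are exactly 3 Jordan blocks for λ = 3.
Step 2 — from the minimal polynomial, the factor (x − 3)^2 tells us the largest block for λ = 3 has size 2.
Step 3 — with total size 4, 3 blocks, and largest block 2, the block sizes (in nonincreasing order) are [2, 1, 1].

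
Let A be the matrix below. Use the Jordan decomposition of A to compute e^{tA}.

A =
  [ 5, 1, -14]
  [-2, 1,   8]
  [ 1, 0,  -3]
e^{tA} =
  [4*t*exp(t) + exp(t), 2*t^2*exp(t) + t*exp(t), 4*t^2*exp(t) - 14*t*exp(t)]
  [-2*t*exp(t), -t^2*exp(t) + exp(t), -2*t^2*exp(t) + 8*t*exp(t)]
  [t*exp(t), t^2*exp(t)/2, t^2*exp(t) - 4*t*exp(t) + exp(t)]

Strategy: write A = P · J · P⁻¹ where J is a Jordan canonical form, so e^{tA} = P · e^{tJ} · P⁻¹, and e^{tJ} can be computed block-by-block.

A has Jordan form
J =
  [1, 1, 0]
  [0, 1, 1]
  [0, 0, 1]
(up to reordering of blocks).

Per-block formulas:
  For a 3×3 Jordan block J_3(1): exp(t · J_3(1)) = e^(1t)·(I + t·N + (t^2/2)·N^2), where N is the 3×3 nilpotent shift.

After assembling e^{tJ} and conjugating by P, we get:

e^{tA} =
  [4*t*exp(t) + exp(t), 2*t^2*exp(t) + t*exp(t), 4*t^2*exp(t) - 14*t*exp(t)]
  [-2*t*exp(t), -t^2*exp(t) + exp(t), -2*t^2*exp(t) + 8*t*exp(t)]
  [t*exp(t), t^2*exp(t)/2, t^2*exp(t) - 4*t*exp(t) + exp(t)]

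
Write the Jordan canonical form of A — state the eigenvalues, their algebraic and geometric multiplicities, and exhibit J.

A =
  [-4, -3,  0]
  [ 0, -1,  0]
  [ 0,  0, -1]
J_1(-4) ⊕ J_1(-1) ⊕ J_1(-1)

The characteristic polynomial is
  det(x·I − A) = x^3 + 6*x^2 + 9*x + 4 = (x + 1)^2*(x + 4)

Eigenvalues and multiplicities (the geometric multiplicity of λ is n − rank(A − λI), which equals the number of Jordan blocks for λ):
  λ = -4: algebraic multiplicity = 1, geometric multiplicity = 1
  λ = -1: algebraic multiplicity = 2, geometric multiplicity = 2

Determining the block sizes for each eigenvalue:
  λ = -4: one block (gm = 1), so the single block has size am = 1 → block sizes [1]
  λ = -1: gm = am = 2, so every block has size 1 → block sizes [1, 1]

Assembling the blocks gives a Jordan form
J =
  [-4,  0,  0]
  [ 0, -1,  0]
  [ 0,  0, -1]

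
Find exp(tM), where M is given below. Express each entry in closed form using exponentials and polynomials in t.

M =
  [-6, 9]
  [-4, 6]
e^{tM} =
  [1 - 6*t, 9*t]
  [-4*t, 6*t + 1]

Strategy: write M = P · J · P⁻¹ where J is a Jordan canonical form, so e^{tM} = P · e^{tJ} · P⁻¹, and e^{tJ} can be computed block-by-block.

M has Jordan form
J =
  [0, 1]
  [0, 0]
(up to reordering of blocks).

Per-block formulas:
  For a 2×2 Jordan block J_2(0): exp(t · J_2(0)) = e^(0t)·(I + t·N), where N is the 2×2 nilpotent shift.

After assembling e^{tJ} and conjugating by P, we get:

e^{tM} =
  [1 - 6*t, 9*t]
  [-4*t, 6*t + 1]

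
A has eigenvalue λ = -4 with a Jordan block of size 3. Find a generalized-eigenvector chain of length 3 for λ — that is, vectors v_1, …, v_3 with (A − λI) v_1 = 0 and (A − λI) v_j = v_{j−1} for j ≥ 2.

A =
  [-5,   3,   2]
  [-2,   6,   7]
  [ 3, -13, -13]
A Jordan chain for λ = -4 of length 3:
v_1 = (1, 3, -4)ᵀ
v_2 = (-1, -2, 3)ᵀ
v_3 = (1, 0, 0)ᵀ

Let N = A − (-4)·I. We want v_3 with N^3 v_3 = 0 but N^2 v_3 ≠ 0; then v_{j-1} := N · v_j for j = 3, …, 2.

Pick v_3 = (1, 0, 0)ᵀ.
Then v_2 = N · v_3 = (-1, -2, 3)ᵀ.
Then v_1 = N · v_2 = (1, 3, -4)ᵀ.

Sanity check: (A − (-4)·I) v_1 = (0, 0, 0)ᵀ = 0. ✓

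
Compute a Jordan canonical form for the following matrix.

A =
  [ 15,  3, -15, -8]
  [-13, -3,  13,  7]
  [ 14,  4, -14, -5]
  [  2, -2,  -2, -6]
J_2(-4) ⊕ J_2(0)

The characteristic polynomial is
  det(x·I − A) = x^4 + 8*x^3 + 16*x^2 = x^2*(x + 4)^2

Eigenvalues and multiplicities (the geometric multiplicity of λ is n − rank(A − λI), which equals the number of Jordan blocks for λ):
  λ = -4: algebraic multiplicity = 2, geometric multiplicity = 1
  λ = 0: algebraic multiplicity = 2, geometric multiplicity = 1

Determining the block sizes for each eigenvalue:
  λ = -4: one block (gm = 1), so the single block has size am = 2 → block sizes [2]
  λ = 0: one block (gm = 1), so the single block has size am = 2 → block sizes [2]

Assembling the blocks gives a Jordan form
J =
  [-4,  1, 0, 0]
  [ 0, -4, 0, 0]
  [ 0,  0, 0, 1]
  [ 0,  0, 0, 0]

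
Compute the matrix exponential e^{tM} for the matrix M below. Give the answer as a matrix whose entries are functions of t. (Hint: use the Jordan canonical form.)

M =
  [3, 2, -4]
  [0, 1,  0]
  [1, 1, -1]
e^{tM} =
  [2*t*exp(t) + exp(t), 2*t*exp(t), -4*t*exp(t)]
  [0, exp(t), 0]
  [t*exp(t), t*exp(t), -2*t*exp(t) + exp(t)]

Strategy: write M = P · J · P⁻¹ where J is a Jordan canonical form, so e^{tM} = P · e^{tJ} · P⁻¹, and e^{tJ} can be computed block-by-block.

M has Jordan form
J =
  [1, 1, 0]
  [0, 1, 0]
  [0, 0, 1]
(up to reordering of blocks).

Per-block formulas:
  For a 1×1 block at λ = 1: exp(t · [1]) = [e^(1t)].
  For a 2×2 Jordan block J_2(1): exp(t · J_2(1)) = e^(1t)·(I + t·N), where N is the 2×2 nilpotent shift.

After assembling e^{tJ} and conjugating by P, we get:

e^{tM} =
  [2*t*exp(t) + exp(t), 2*t*exp(t), -4*t*exp(t)]
  [0, exp(t), 0]
  [t*exp(t), t*exp(t), -2*t*exp(t) + exp(t)]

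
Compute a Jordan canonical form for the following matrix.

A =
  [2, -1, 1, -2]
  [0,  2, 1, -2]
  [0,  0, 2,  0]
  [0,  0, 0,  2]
J_3(2) ⊕ J_1(2)

The characteristic polynomial is
  det(x·I − A) = x^4 - 8*x^3 + 24*x^2 - 32*x + 16 = (x - 2)^4

Eigenvalues and multiplicities (the geometric multiplicity of λ is n − rank(A − λI), which equals the number of Jordan blocks for λ):
  λ = 2: algebraic multiplicity = 4, geometric multiplicity = 2

Determining the block sizes for each eigenvalue:
  λ = 2: with am = 4 and gm = 2, the partition is not yet determined (e.g. several partitions of 4 into 2 parts exist). Let N = A − (2)·I. Computing rank(N^1) = 2, rank(N^2) = 1, rank(N^3) = 0; the number of blocks of size ≥ j is rank(N^{j−1}) − rank(N^j), giving [2, 1, 1]. So we have 1 block(s) of size 3, 1 block(s) of size 1 → block sizes [3, 1]

Assembling the blocks gives a Jordan form
J =
  [2, 1, 0, 0]
  [0, 2, 1, 0]
  [0, 0, 2, 0]
  [0, 0, 0, 2]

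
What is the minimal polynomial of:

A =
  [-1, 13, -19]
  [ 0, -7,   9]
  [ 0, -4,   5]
x^3 + 3*x^2 + 3*x + 1

The characteristic polynomial is χ_A(x) = (x + 1)^3, so the eigenvalues are known. The minimal polynomial is
  m_A(x) = Π_λ (x − λ)^{k_λ}
where k_λ is the size of the *largest* Jordan block for λ (equivalently, the smallest k with (A − λI)^k v = 0 for every generalised eigenvector v of λ).

  λ = -1: largest Jordan block has size 3, contributing (x + 1)^3

So m_A(x) = (x + 1)^3 = x^3 + 3*x^2 + 3*x + 1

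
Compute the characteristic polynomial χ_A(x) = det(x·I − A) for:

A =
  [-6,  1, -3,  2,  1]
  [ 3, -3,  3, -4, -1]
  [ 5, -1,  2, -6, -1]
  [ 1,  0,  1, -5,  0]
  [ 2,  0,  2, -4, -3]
x^5 + 15*x^4 + 90*x^3 + 270*x^2 + 405*x + 243

Expanding det(x·I − A) (e.g. by cofactor expansion or by noting that A is similar to its Jordan form J, which has the same characteristic polynomial as A) gives
  χ_A(x) = x^5 + 15*x^4 + 90*x^3 + 270*x^2 + 405*x + 243
which factors as (x + 3)^5. The eigenvalues (with algebraic multiplicities) are λ = -3 with multiplicity 5.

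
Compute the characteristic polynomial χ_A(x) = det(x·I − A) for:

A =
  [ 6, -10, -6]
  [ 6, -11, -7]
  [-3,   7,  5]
x^3

Expanding det(x·I − A) (e.g. by cofactor expansion or by noting that A is similar to its Jordan form J, which has the same characteristic polynomial as A) gives
  χ_A(x) = x^3
which factors as x^3. The eigenvalues (with algebraic multiplicities) are λ = 0 with multiplicity 3.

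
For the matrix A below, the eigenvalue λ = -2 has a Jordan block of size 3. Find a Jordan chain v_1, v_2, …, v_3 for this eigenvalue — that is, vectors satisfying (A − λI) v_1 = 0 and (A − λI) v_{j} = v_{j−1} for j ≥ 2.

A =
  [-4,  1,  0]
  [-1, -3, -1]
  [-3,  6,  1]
A Jordan chain for λ = -2 of length 3:
v_1 = (3, 6, -9)ᵀ
v_2 = (-2, -1, -3)ᵀ
v_3 = (1, 0, 0)ᵀ

Let N = A − (-2)·I. We want v_3 with N^3 v_3 = 0 but N^2 v_3 ≠ 0; then v_{j-1} := N · v_j for j = 3, …, 2.

Pick v_3 = (1, 0, 0)ᵀ.
Then v_2 = N · v_3 = (-2, -1, -3)ᵀ.
Then v_1 = N · v_2 = (3, 6, -9)ᵀ.

Sanity check: (A − (-2)·I) v_1 = (0, 0, 0)ᵀ = 0. ✓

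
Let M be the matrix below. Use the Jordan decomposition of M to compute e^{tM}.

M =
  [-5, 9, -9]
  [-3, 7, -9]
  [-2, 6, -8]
e^{tM} =
  [-3*t*exp(-2*t) + exp(-2*t), 9*t*exp(-2*t), -9*t*exp(-2*t)]
  [-3*t*exp(-2*t), 9*t*exp(-2*t) + exp(-2*t), -9*t*exp(-2*t)]
  [-2*t*exp(-2*t), 6*t*exp(-2*t), -6*t*exp(-2*t) + exp(-2*t)]

Strategy: write M = P · J · P⁻¹ where J is a Jordan canonical form, so e^{tM} = P · e^{tJ} · P⁻¹, and e^{tJ} can be computed block-by-block.

M has Jordan form
J =
  [-2,  1,  0]
  [ 0, -2,  0]
  [ 0,  0, -2]
(up to reordering of blocks).

Per-block formulas:
  For a 1×1 block at λ = -2: exp(t · [-2]) = [e^(-2t)].
  For a 2×2 Jordan block J_2(-2): exp(t · J_2(-2)) = e^(-2t)·(I + t·N), where N is the 2×2 nilpotent shift.

After assembling e^{tJ} and conjugating by P, we get:

e^{tM} =
  [-3*t*exp(-2*t) + exp(-2*t), 9*t*exp(-2*t), -9*t*exp(-2*t)]
  [-3*t*exp(-2*t), 9*t*exp(-2*t) + exp(-2*t), -9*t*exp(-2*t)]
  [-2*t*exp(-2*t), 6*t*exp(-2*t), -6*t*exp(-2*t) + exp(-2*t)]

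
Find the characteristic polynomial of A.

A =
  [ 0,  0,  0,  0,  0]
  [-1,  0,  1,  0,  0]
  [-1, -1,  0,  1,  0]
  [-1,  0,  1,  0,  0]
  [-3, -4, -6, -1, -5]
x^5 + 5*x^4

Expanding det(x·I − A) (e.g. by cofactor expansion or by noting that A is similar to its Jordan form J, which has the same characteristic polynomial as A) gives
  χ_A(x) = x^5 + 5*x^4
which factors as x^4*(x + 5). The eigenvalues (with algebraic multiplicities) are λ = -5 with multiplicity 1, λ = 0 with multiplicity 4.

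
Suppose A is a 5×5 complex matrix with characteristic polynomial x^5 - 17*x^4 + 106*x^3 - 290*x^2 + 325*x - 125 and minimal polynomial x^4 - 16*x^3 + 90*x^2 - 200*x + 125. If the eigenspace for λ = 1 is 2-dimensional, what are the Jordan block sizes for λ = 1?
Block sizes for λ = 1: [1, 1]

Step 1 — from the characteristic polynomial, algebraic multiplicity of λ = 1 is 2. From dim ker(A − (1)·I) = 2, there are exactly 2 Jordan blocks for λ = 1.
Step 2 — from the minimal polynomial, the factor (x − 1) tells us the largest block for λ = 1 has size 1.
Step 3 — with total size 2, 2 blocks, and largest block 1, the block sizes (in nonincreasing order) are [1, 1].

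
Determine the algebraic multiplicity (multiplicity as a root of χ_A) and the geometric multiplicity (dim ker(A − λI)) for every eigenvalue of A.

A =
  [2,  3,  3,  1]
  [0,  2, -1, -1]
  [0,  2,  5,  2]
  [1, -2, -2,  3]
λ = 3: alg = 4, geom = 2

Step 1 — factor the characteristic polynomial to read off the algebraic multiplicities:
  χ_A(x) = (x - 3)^4

Step 2 — compute geometric multiplicities via the rank-nullity identity g(λ) = n − rank(A − λI):
  rank(A − (3)·I) = 2, so dim ker(A − (3)·I) = n − 2 = 2

Summary:
  λ = 3: algebraic multiplicity = 4, geometric multiplicity = 2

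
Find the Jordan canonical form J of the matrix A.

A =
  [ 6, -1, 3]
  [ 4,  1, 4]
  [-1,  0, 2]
J_3(3)

The characteristic polynomial is
  det(x·I − A) = x^3 - 9*x^2 + 27*x - 27 = (x - 3)^3

Eigenvalues and multiplicities (the geometric multiplicity of λ is n − rank(A − λI), which equals the number of Jordan blocks for λ):
  λ = 3: algebraic multiplicity = 3, geometric multiplicity = 1

Determining the block sizes for each eigenvalue:
  λ = 3: one block (gm = 1), so the single block has size am = 3 → block sizes [3]

Assembling the blocks gives a Jordan form
J =
  [3, 1, 0]
  [0, 3, 1]
  [0, 0, 3]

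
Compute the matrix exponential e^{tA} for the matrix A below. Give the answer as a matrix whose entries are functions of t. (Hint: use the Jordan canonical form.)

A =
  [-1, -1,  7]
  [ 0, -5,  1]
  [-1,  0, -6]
e^{tA} =
  [t^2*exp(-4*t) + 3*t*exp(-4*t) + exp(-4*t), -t^2*exp(-4*t) - t*exp(-4*t), 3*t^2*exp(-4*t) + 7*t*exp(-4*t)]
  [-t^2*exp(-4*t)/2, t^2*exp(-4*t)/2 - t*exp(-4*t) + exp(-4*t), -3*t^2*exp(-4*t)/2 + t*exp(-4*t)]
  [-t^2*exp(-4*t)/2 - t*exp(-4*t), t^2*exp(-4*t)/2, -3*t^2*exp(-4*t)/2 - 2*t*exp(-4*t) + exp(-4*t)]

Strategy: write A = P · J · P⁻¹ where J is a Jordan canonical form, so e^{tA} = P · e^{tJ} · P⁻¹, and e^{tJ} can be computed block-by-block.

A has Jordan form
J =
  [-4,  1,  0]
  [ 0, -4,  1]
  [ 0,  0, -4]
(up to reordering of blocks).

Per-block formulas:
  For a 3×3 Jordan block J_3(-4): exp(t · J_3(-4)) = e^(-4t)·(I + t·N + (t^2/2)·N^2), where N is the 3×3 nilpotent shift.

After assembling e^{tJ} and conjugating by P, we get:

e^{tA} =
  [t^2*exp(-4*t) + 3*t*exp(-4*t) + exp(-4*t), -t^2*exp(-4*t) - t*exp(-4*t), 3*t^2*exp(-4*t) + 7*t*exp(-4*t)]
  [-t^2*exp(-4*t)/2, t^2*exp(-4*t)/2 - t*exp(-4*t) + exp(-4*t), -3*t^2*exp(-4*t)/2 + t*exp(-4*t)]
  [-t^2*exp(-4*t)/2 - t*exp(-4*t), t^2*exp(-4*t)/2, -3*t^2*exp(-4*t)/2 - 2*t*exp(-4*t) + exp(-4*t)]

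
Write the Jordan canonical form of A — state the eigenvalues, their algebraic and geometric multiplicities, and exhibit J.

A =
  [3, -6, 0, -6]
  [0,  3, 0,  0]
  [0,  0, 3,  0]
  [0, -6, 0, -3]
J_1(-3) ⊕ J_1(3) ⊕ J_1(3) ⊕ J_1(3)

The characteristic polynomial is
  det(x·I − A) = x^4 - 6*x^3 + 54*x - 81 = (x - 3)^3*(x + 3)

Eigenvalues and multiplicities (the geometric multiplicity of λ is n − rank(A − λI), which equals the number of Jordan blocks for λ):
  λ = -3: algebraic multiplicity = 1, geometric multiplicity = 1
  λ = 3: algebraic multiplicity = 3, geometric multiplicity = 3

Determining the block sizes for each eigenvalue:
  λ = -3: one block (gm = 1), so the single block has size am = 1 → block sizes [1]
  λ = 3: gm = am = 3, so every block has size 1 → block sizes [1, 1, 1]

Assembling the blocks gives a Jordan form
J =
  [-3, 0, 0, 0]
  [ 0, 3, 0, 0]
  [ 0, 0, 3, 0]
  [ 0, 0, 0, 3]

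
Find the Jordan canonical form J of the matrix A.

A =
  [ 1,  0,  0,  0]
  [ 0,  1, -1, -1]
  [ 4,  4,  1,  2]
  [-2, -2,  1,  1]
J_3(1) ⊕ J_1(1)

The characteristic polynomial is
  det(x·I − A) = x^4 - 4*x^3 + 6*x^2 - 4*x + 1 = (x - 1)^4

Eigenvalues and multiplicities (the geometric multiplicity of λ is n − rank(A − λI), which equals the number of Jordan blocks for λ):
  λ = 1: algebraic multiplicity = 4, geometric multiplicity = 2

Determining the block sizes for each eigenvalue:
  λ = 1: with am = 4 and gm = 2, the partition is not yet determined (e.g. several partitions of 4 into 2 parts exist). Let N = A − (1)·I. Computing rank(N^1) = 2, rank(N^2) = 1, rank(N^3) = 0; the number of blocks of size ≥ j is rank(N^{j−1}) − rank(N^j), giving [2, 1, 1]. So we have 1 block(s) of size 3, 1 block(s) of size 1 → block sizes [3, 1]

Assembling the blocks gives a Jordan form
J =
  [1, 1, 0, 0]
  [0, 1, 1, 0]
  [0, 0, 1, 0]
  [0, 0, 0, 1]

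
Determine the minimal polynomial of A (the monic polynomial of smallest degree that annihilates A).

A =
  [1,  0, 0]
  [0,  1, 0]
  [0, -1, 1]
x^2 - 2*x + 1

The characteristic polynomial is χ_A(x) = (x - 1)^3, so the eigenvalues are known. The minimal polynomial is
  m_A(x) = Π_λ (x − λ)^{k_λ}
where k_λ is the size of the *largest* Jordan block for λ (equivalently, the smallest k with (A − λI)^k v = 0 for every generalised eigenvector v of λ).

  λ = 1: largest Jordan block has size 2, contributing (x − 1)^2

So m_A(x) = (x - 1)^2 = x^2 - 2*x + 1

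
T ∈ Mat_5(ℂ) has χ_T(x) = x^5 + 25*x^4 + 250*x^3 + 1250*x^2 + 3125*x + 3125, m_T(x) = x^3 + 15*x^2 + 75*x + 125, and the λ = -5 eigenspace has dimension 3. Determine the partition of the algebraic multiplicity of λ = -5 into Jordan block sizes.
Block sizes for λ = -5: [3, 1, 1]

Step 1 — from the characteristic polynomial, algebraic multiplicity of λ = -5 is 5. From dim ker(T − (-5)·I) = 3, there are exactly 3 Jordan blocks for λ = -5.
Step 2 — from the minimal polynomial, the factor (x + 5)^3 tells us the largest block for λ = -5 has size 3.
Step 3 — with total size 5, 3 blocks, and largest block 3, the block sizes (in nonincreasing order) are [3, 1, 1].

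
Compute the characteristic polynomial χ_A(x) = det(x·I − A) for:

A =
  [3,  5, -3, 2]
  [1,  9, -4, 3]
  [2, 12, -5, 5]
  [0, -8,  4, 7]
x^4 - 14*x^3 + 69*x^2 - 140*x + 100

Expanding det(x·I − A) (e.g. by cofactor expansion or by noting that A is similar to its Jordan form J, which has the same characteristic polynomial as A) gives
  χ_A(x) = x^4 - 14*x^3 + 69*x^2 - 140*x + 100
which factors as (x - 5)^2*(x - 2)^2. The eigenvalues (with algebraic multiplicities) are λ = 2 with multiplicity 2, λ = 5 with multiplicity 2.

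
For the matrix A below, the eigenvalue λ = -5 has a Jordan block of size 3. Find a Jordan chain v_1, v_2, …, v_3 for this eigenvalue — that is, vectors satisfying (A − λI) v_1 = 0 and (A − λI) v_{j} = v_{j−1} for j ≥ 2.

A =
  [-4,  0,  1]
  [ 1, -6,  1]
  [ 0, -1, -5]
A Jordan chain for λ = -5 of length 3:
v_1 = (1, 0, -1)ᵀ
v_2 = (1, 1, 0)ᵀ
v_3 = (1, 0, 0)ᵀ

Let N = A − (-5)·I. We want v_3 with N^3 v_3 = 0 but N^2 v_3 ≠ 0; then v_{j-1} := N · v_j for j = 3, …, 2.

Pick v_3 = (1, 0, 0)ᵀ.
Then v_2 = N · v_3 = (1, 1, 0)ᵀ.
Then v_1 = N · v_2 = (1, 0, -1)ᵀ.

Sanity check: (A − (-5)·I) v_1 = (0, 0, 0)ᵀ = 0. ✓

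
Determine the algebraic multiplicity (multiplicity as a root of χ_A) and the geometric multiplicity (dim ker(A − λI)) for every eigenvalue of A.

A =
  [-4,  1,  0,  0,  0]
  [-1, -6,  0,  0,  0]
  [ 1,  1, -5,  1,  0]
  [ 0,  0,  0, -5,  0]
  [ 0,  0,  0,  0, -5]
λ = -5: alg = 5, geom = 3

Step 1 — factor the characteristic polynomial to read off the algebraic multiplicities:
  χ_A(x) = (x + 5)^5

Step 2 — compute geometric multiplicities via the rank-nullity identity g(λ) = n − rank(A − λI):
  rank(A − (-5)·I) = 2, so dim ker(A − (-5)·I) = n − 2 = 3

Summary:
  λ = -5: algebraic multiplicity = 5, geometric multiplicity = 3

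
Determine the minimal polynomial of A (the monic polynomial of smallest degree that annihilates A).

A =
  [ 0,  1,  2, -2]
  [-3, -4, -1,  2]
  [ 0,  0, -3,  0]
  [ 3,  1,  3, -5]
x^3 + 9*x^2 + 27*x + 27

The characteristic polynomial is χ_A(x) = (x + 3)^4, so the eigenvalues are known. The minimal polynomial is
  m_A(x) = Π_λ (x − λ)^{k_λ}
where k_λ is the size of the *largest* Jordan block for λ (equivalently, the smallest k with (A − λI)^k v = 0 for every generalised eigenvector v of λ).

  λ = -3: largest Jordan block has size 3, contributing (x + 3)^3

So m_A(x) = (x + 3)^3 = x^3 + 9*x^2 + 27*x + 27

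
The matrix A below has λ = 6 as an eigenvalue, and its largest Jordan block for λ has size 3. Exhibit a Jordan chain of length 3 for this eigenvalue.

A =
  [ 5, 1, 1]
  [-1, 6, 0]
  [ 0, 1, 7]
A Jordan chain for λ = 6 of length 3:
v_1 = (0, 1, -1)ᵀ
v_2 = (-1, -1, 0)ᵀ
v_3 = (1, 0, 0)ᵀ

Let N = A − (6)·I. We want v_3 with N^3 v_3 = 0 but N^2 v_3 ≠ 0; then v_{j-1} := N · v_j for j = 3, …, 2.

Pick v_3 = (1, 0, 0)ᵀ.
Then v_2 = N · v_3 = (-1, -1, 0)ᵀ.
Then v_1 = N · v_2 = (0, 1, -1)ᵀ.

Sanity check: (A − (6)·I) v_1 = (0, 0, 0)ᵀ = 0. ✓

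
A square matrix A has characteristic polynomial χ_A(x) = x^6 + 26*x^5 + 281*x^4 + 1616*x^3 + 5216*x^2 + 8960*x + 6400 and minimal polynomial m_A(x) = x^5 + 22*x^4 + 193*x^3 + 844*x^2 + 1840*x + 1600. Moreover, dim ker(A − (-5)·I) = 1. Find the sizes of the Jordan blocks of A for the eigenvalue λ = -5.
Block sizes for λ = -5: [2]

Step 1 — from the characteristic polynomial, algebraic multiplicity of λ = -5 is 2. From dim ker(A − (-5)·I) = 1, there are exactly 1 Jordan blocks for λ = -5.
Step 2 — from the minimal polynomial, the factor (x + 5)^2 tells us the largest block for λ = -5 has size 2.
Step 3 — with total size 2, 1 blocks, and largest block 2, the block sizes (in nonincreasing order) are [2].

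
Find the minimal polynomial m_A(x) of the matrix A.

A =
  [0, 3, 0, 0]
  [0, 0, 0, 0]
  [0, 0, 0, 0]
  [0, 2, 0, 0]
x^2

The characteristic polynomial is χ_A(x) = x^4, so the eigenvalues are known. The minimal polynomial is
  m_A(x) = Π_λ (x − λ)^{k_λ}
where k_λ is the size of the *largest* Jordan block for λ (equivalently, the smallest k with (A − λI)^k v = 0 for every generalised eigenvector v of λ).

  λ = 0: largest Jordan block has size 2, contributing (x − 0)^2

So m_A(x) = x^2 = x^2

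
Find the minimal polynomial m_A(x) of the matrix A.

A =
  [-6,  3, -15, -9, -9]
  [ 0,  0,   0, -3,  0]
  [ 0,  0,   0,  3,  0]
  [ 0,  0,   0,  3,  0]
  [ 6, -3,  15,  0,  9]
x^2 - 3*x

The characteristic polynomial is χ_A(x) = x^3*(x - 3)^2, so the eigenvalues are known. The minimal polynomial is
  m_A(x) = Π_λ (x − λ)^{k_λ}
where k_λ is the size of the *largest* Jordan block for λ (equivalently, the smallest k with (A − λI)^k v = 0 for every generalised eigenvector v of λ).

  λ = 0: largest Jordan block has size 1, contributing (x − 0)
  λ = 3: largest Jordan block has size 1, contributing (x − 3)

So m_A(x) = x*(x - 3) = x^2 - 3*x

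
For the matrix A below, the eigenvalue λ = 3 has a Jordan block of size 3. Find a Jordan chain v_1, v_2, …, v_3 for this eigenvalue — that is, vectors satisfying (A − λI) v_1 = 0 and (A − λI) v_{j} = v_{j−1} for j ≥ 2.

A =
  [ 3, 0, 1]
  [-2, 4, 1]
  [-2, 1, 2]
A Jordan chain for λ = 3 of length 3:
v_1 = (-2, -4, 0)ᵀ
v_2 = (0, -2, -2)ᵀ
v_3 = (1, 0, 0)ᵀ

Let N = A − (3)·I. We want v_3 with N^3 v_3 = 0 but N^2 v_3 ≠ 0; then v_{j-1} := N · v_j for j = 3, …, 2.

Pick v_3 = (1, 0, 0)ᵀ.
Then v_2 = N · v_3 = (0, -2, -2)ᵀ.
Then v_1 = N · v_2 = (-2, -4, 0)ᵀ.

Sanity check: (A − (3)·I) v_1 = (0, 0, 0)ᵀ = 0. ✓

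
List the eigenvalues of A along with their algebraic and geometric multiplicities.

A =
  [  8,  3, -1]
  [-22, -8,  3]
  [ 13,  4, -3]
λ = -1: alg = 3, geom = 1

Step 1 — factor the characteristic polynomial to read off the algebraic multiplicities:
  χ_A(x) = (x + 1)^3

Step 2 — compute geometric multiplicities via the rank-nullity identity g(λ) = n − rank(A − λI):
  rank(A − (-1)·I) = 2, so dim ker(A − (-1)·I) = n − 2 = 1

Summary:
  λ = -1: algebraic multiplicity = 3, geometric multiplicity = 1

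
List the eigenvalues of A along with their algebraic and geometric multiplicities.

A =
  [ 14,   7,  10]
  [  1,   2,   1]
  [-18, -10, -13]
λ = 1: alg = 3, geom = 1

Step 1 — factor the characteristic polynomial to read off the algebraic multiplicities:
  χ_A(x) = (x - 1)^3

Step 2 — compute geometric multiplicities via the rank-nullity identity g(λ) = n − rank(A − λI):
  rank(A − (1)·I) = 2, so dim ker(A − (1)·I) = n − 2 = 1

Summary:
  λ = 1: algebraic multiplicity = 3, geometric multiplicity = 1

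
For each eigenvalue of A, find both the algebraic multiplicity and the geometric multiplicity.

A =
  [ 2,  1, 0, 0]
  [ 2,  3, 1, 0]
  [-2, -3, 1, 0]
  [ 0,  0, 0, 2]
λ = 2: alg = 4, geom = 2

Step 1 — factor the characteristic polynomial to read off the algebraic multiplicities:
  χ_A(x) = (x - 2)^4

Step 2 — compute geometric multiplicities via the rank-nullity identity g(λ) = n − rank(A − λI):
  rank(A − (2)·I) = 2, so dim ker(A − (2)·I) = n − 2 = 2

Summary:
  λ = 2: algebraic multiplicity = 4, geometric multiplicity = 2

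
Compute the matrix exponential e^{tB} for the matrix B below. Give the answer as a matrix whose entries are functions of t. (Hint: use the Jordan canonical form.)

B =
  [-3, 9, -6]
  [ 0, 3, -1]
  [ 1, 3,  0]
e^{tB} =
  [3*t^2/2 - 3*t + 1, -9*t^2 + 9*t, 9*t^2/2 - 6*t]
  [-t^2/2, 3*t^2 + 3*t + 1, -3*t^2/2 - t]
  [-3*t^2/2 + t, 9*t^2 + 3*t, 1 - 9*t^2/2]

Strategy: write B = P · J · P⁻¹ where J is a Jordan canonical form, so e^{tB} = P · e^{tJ} · P⁻¹, and e^{tJ} can be computed block-by-block.

B has Jordan form
J =
  [0, 1, 0]
  [0, 0, 1]
  [0, 0, 0]
(up to reordering of blocks).

Per-block formulas:
  For a 3×3 Jordan block J_3(0): exp(t · J_3(0)) = e^(0t)·(I + t·N + (t^2/2)·N^2), where N is the 3×3 nilpotent shift.

After assembling e^{tJ} and conjugating by P, we get:

e^{tB} =
  [3*t^2/2 - 3*t + 1, -9*t^2 + 9*t, 9*t^2/2 - 6*t]
  [-t^2/2, 3*t^2 + 3*t + 1, -3*t^2/2 - t]
  [-3*t^2/2 + t, 9*t^2 + 3*t, 1 - 9*t^2/2]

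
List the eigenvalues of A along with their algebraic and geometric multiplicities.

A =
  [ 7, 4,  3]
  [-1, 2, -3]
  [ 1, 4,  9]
λ = 6: alg = 3, geom = 2

Step 1 — factor the characteristic polynomial to read off the algebraic multiplicities:
  χ_A(x) = (x - 6)^3

Step 2 — compute geometric multiplicities via the rank-nullity identity g(λ) = n − rank(A − λI):
  rank(A − (6)·I) = 1, so dim ker(A − (6)·I) = n − 1 = 2

Summary:
  λ = 6: algebraic multiplicity = 3, geometric multiplicity = 2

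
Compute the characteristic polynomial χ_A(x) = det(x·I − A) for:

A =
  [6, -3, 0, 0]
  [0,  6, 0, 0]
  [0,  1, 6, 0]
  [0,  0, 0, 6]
x^4 - 24*x^3 + 216*x^2 - 864*x + 1296

Expanding det(x·I − A) (e.g. by cofactor expansion or by noting that A is similar to its Jordan form J, which has the same characteristic polynomial as A) gives
  χ_A(x) = x^4 - 24*x^3 + 216*x^2 - 864*x + 1296
which factors as (x - 6)^4. The eigenvalues (with algebraic multiplicities) are λ = 6 with multiplicity 4.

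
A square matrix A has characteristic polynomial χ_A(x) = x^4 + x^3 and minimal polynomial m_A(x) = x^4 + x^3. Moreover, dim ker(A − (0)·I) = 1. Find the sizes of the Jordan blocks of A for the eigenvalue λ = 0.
Block sizes for λ = 0: [3]

Step 1 — from the characteristic polynomial, algebraic multiplicity of λ = 0 is 3. From dim ker(A − (0)·I) = 1, there are exactly 1 Jordan blocks for λ = 0.
Step 2 — from the minimal polynomial, the factor (x − 0)^3 tells us the largest block for λ = 0 has size 3.
Step 3 — with total size 3, 1 blocks, and largest block 3, the block sizes (in nonincreasing order) are [3].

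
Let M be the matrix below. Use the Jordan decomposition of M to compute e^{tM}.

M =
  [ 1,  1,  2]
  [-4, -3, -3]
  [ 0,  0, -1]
e^{tM} =
  [2*t*exp(-t) + exp(-t), t*exp(-t), t^2*exp(-t)/2 + 2*t*exp(-t)]
  [-4*t*exp(-t), -2*t*exp(-t) + exp(-t), -t^2*exp(-t) - 3*t*exp(-t)]
  [0, 0, exp(-t)]

Strategy: write M = P · J · P⁻¹ where J is a Jordan canonical form, so e^{tM} = P · e^{tJ} · P⁻¹, and e^{tJ} can be computed block-by-block.

M has Jordan form
J =
  [-1,  1,  0]
  [ 0, -1,  1]
  [ 0,  0, -1]
(up to reordering of blocks).

Per-block formulas:
  For a 3×3 Jordan block J_3(-1): exp(t · J_3(-1)) = e^(-1t)·(I + t·N + (t^2/2)·N^2), where N is the 3×3 nilpotent shift.

After assembling e^{tJ} and conjugating by P, we get:

e^{tM} =
  [2*t*exp(-t) + exp(-t), t*exp(-t), t^2*exp(-t)/2 + 2*t*exp(-t)]
  [-4*t*exp(-t), -2*t*exp(-t) + exp(-t), -t^2*exp(-t) - 3*t*exp(-t)]
  [0, 0, exp(-t)]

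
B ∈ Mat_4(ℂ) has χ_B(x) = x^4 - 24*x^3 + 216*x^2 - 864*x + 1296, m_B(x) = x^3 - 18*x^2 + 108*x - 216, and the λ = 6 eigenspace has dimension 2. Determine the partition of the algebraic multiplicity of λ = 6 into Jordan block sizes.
Block sizes for λ = 6: [3, 1]

Step 1 — from the characteristic polynomial, algebraic multiplicity of λ = 6 is 4. From dim ker(B − (6)·I) = 2, there are exactly 2 Jordan blocks for λ = 6.
Step 2 — from the minimal polynomial, the factor (x − 6)^3 tells us the largest block for λ = 6 has size 3.
Step 3 — with total size 4, 2 blocks, and largest block 3, the block sizes (in nonincreasing order) are [3, 1].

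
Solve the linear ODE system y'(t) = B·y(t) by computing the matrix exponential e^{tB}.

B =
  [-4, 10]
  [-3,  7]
e^{tB} =
  [-5*exp(2*t) + 6*exp(t), 10*exp(2*t) - 10*exp(t)]
  [-3*exp(2*t) + 3*exp(t), 6*exp(2*t) - 5*exp(t)]

Strategy: write B = P · J · P⁻¹ where J is a Jordan canonical form, so e^{tB} = P · e^{tJ} · P⁻¹, and e^{tJ} can be computed block-by-block.

B has Jordan form
J =
  [1, 0]
  [0, 2]
(up to reordering of blocks).

Per-block formulas:
  For a 1×1 block at λ = 1: exp(t · [1]) = [e^(1t)].
  For a 1×1 block at λ = 2: exp(t · [2]) = [e^(2t)].

After assembling e^{tJ} and conjugating by P, we get:

e^{tB} =
  [-5*exp(2*t) + 6*exp(t), 10*exp(2*t) - 10*exp(t)]
  [-3*exp(2*t) + 3*exp(t), 6*exp(2*t) - 5*exp(t)]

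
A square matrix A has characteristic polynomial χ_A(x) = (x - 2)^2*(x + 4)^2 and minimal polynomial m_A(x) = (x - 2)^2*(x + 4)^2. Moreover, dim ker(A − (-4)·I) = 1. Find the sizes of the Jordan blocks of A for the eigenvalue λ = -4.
Block sizes for λ = -4: [2]

Step 1 — from the characteristic polynomial, algebraic multiplicity of λ = -4 is 2. From dim ker(A − (-4)·I) = 1, there are exactly 1 Jordan blocks for λ = -4.
Step 2 — from the minimal polynomial, the factor (x + 4)^2 tells us the largest block for λ = -4 has size 2.
Step 3 — with total size 2, 1 blocks, and largest block 2, the block sizes (in nonincreasing order) are [2].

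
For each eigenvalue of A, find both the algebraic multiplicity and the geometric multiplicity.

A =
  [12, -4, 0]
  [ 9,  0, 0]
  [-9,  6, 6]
λ = 6: alg = 3, geom = 2

Step 1 — factor the characteristic polynomial to read off the algebraic multiplicities:
  χ_A(x) = (x - 6)^3

Step 2 — compute geometric multiplicities via the rank-nullity identity g(λ) = n − rank(A − λI):
  rank(A − (6)·I) = 1, so dim ker(A − (6)·I) = n − 1 = 2

Summary:
  λ = 6: algebraic multiplicity = 3, geometric multiplicity = 2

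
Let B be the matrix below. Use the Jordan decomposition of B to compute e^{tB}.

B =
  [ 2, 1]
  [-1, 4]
e^{tB} =
  [-t*exp(3*t) + exp(3*t), t*exp(3*t)]
  [-t*exp(3*t), t*exp(3*t) + exp(3*t)]

Strategy: write B = P · J · P⁻¹ where J is a Jordan canonical form, so e^{tB} = P · e^{tJ} · P⁻¹, and e^{tJ} can be computed block-by-block.

B has Jordan form
J =
  [3, 1]
  [0, 3]
(up to reordering of blocks).

Per-block formulas:
  For a 2×2 Jordan block J_2(3): exp(t · J_2(3)) = e^(3t)·(I + t·N), where N is the 2×2 nilpotent shift.

After assembling e^{tJ} and conjugating by P, we get:

e^{tB} =
  [-t*exp(3*t) + exp(3*t), t*exp(3*t)]
  [-t*exp(3*t), t*exp(3*t) + exp(3*t)]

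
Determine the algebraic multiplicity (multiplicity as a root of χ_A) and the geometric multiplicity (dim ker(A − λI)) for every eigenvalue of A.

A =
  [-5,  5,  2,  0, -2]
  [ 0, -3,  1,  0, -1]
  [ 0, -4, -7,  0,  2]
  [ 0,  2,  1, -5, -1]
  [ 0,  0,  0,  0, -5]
λ = -5: alg = 5, geom = 3

Step 1 — factor the characteristic polynomial to read off the algebraic multiplicities:
  χ_A(x) = (x + 5)^5

Step 2 — compute geometric multiplicities via the rank-nullity identity g(λ) = n − rank(A − λI):
  rank(A − (-5)·I) = 2, so dim ker(A − (-5)·I) = n − 2 = 3

Summary:
  λ = -5: algebraic multiplicity = 5, geometric multiplicity = 3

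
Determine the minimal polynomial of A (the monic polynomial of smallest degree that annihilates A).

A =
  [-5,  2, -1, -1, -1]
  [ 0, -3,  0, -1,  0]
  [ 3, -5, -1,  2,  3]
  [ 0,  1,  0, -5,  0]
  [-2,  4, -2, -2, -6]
x^2 + 8*x + 16

The characteristic polynomial is χ_A(x) = (x + 4)^5, so the eigenvalues are known. The minimal polynomial is
  m_A(x) = Π_λ (x − λ)^{k_λ}
where k_λ is the size of the *largest* Jordan block for λ (equivalently, the smallest k with (A − λI)^k v = 0 for every generalised eigenvector v of λ).

  λ = -4: largest Jordan block has size 2, contributing (x + 4)^2

So m_A(x) = (x + 4)^2 = x^2 + 8*x + 16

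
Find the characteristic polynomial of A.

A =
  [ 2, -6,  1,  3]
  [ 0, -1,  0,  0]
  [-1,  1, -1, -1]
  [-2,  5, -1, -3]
x^4 + 3*x^3 + 3*x^2 + x

Expanding det(x·I − A) (e.g. by cofactor expansion or by noting that A is similar to its Jordan form J, which has the same characteristic polynomial as A) gives
  χ_A(x) = x^4 + 3*x^3 + 3*x^2 + x
which factors as x*(x + 1)^3. The eigenvalues (with algebraic multiplicities) are λ = -1 with multiplicity 3, λ = 0 with multiplicity 1.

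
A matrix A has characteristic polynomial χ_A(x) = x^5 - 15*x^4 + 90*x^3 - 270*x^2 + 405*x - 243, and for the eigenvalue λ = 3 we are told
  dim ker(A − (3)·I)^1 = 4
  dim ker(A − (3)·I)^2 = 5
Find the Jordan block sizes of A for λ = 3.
Block sizes for λ = 3: [2, 1, 1, 1]

From the dimensions of kernels of powers, the number of Jordan blocks of size at least j is d_j − d_{j−1} where d_j = dim ker(N^j) (with d_0 = 0). Computing the differences gives [4, 1].
The number of blocks of size exactly k is (#blocks of size ≥ k) − (#blocks of size ≥ k + 1), so the partition is: 3 block(s) of size 1, 1 block(s) of size 2.
In nonincreasing order the block sizes are [2, 1, 1, 1].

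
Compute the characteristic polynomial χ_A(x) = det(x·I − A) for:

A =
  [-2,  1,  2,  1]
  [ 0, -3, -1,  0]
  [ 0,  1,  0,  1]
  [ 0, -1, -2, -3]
x^4 + 8*x^3 + 24*x^2 + 32*x + 16

Expanding det(x·I − A) (e.g. by cofactor expansion or by noting that A is similar to its Jordan form J, which has the same characteristic polynomial as A) gives
  χ_A(x) = x^4 + 8*x^3 + 24*x^2 + 32*x + 16
which factors as (x + 2)^4. The eigenvalues (with algebraic multiplicities) are λ = -2 with multiplicity 4.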